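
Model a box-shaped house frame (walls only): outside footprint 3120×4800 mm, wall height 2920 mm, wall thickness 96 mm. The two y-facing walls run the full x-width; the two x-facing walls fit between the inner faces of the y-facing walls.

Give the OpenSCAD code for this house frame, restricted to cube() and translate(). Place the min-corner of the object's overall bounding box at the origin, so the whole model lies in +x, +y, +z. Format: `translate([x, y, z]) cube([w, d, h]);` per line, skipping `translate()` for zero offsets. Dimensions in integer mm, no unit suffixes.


cube([3120, 96, 2920]);
translate([0, 4704, 0]) cube([3120, 96, 2920]);
translate([0, 96, 0]) cube([96, 4608, 2920]);
translate([3024, 96, 0]) cube([96, 4608, 2920]);


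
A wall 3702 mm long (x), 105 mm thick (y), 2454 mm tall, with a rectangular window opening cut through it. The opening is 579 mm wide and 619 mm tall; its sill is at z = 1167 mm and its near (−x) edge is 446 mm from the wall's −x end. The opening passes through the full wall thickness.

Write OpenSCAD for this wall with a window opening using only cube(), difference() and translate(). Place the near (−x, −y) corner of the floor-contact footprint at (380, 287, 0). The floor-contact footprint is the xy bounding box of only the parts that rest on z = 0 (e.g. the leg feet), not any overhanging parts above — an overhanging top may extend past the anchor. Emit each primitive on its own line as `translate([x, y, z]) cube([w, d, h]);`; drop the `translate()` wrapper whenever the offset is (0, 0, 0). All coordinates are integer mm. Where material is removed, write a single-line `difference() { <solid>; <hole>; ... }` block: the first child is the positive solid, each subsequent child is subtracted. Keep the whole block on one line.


difference() { translate([380, 287, 0]) cube([3702, 105, 2454]); translate([826, 287, 1167]) cube([579, 105, 619]); }


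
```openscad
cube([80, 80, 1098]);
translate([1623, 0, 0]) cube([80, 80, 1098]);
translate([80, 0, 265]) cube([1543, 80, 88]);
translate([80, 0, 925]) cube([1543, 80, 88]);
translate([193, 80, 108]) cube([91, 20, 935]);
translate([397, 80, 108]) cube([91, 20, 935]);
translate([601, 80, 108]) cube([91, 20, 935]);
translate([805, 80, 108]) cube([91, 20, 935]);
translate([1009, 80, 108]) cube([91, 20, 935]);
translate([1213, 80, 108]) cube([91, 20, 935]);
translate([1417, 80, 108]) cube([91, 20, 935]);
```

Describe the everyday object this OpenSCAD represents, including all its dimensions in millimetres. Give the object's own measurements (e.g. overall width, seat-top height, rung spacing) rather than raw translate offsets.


A fence section. Two 80×80 mm posts, 1098 mm tall, stand on the floor with a clear span of 1543 mm between their inner faces. Two horizontal rails of 80×88 mm section span the gap between the posts with their undersides at z = 265 mm and z = 925 mm, flush with the posts' −y face. 7 pickets, each 91 mm wide, 20 mm thick and 935 mm tall, are fixed to the +y face of the rails with their bottoms at z = 108 mm, spaced across the span with a 113 mm gap after the −x post and between neighbouring pickets, with 115 mm left before the +x post.


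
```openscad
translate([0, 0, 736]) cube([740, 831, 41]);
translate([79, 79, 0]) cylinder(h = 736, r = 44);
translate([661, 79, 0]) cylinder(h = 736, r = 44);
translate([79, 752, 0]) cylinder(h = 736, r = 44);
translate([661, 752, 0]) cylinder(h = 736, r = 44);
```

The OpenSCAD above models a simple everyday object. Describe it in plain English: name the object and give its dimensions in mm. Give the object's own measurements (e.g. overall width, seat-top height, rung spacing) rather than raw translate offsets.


A rectangular dining table. The top is 740×831×41 mm with its upper surface at z = 777 mm. It stands on four round legs of 88 mm diameter, each leg's bounding box inset 35 mm from the nearest pair of top edges, running from the floor to the underside of the top.


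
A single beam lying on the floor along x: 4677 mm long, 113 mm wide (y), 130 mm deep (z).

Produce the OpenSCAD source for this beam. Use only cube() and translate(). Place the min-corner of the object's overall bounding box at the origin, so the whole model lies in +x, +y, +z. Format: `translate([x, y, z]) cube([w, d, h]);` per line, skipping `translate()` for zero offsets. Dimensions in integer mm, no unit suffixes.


cube([4677, 113, 130]);


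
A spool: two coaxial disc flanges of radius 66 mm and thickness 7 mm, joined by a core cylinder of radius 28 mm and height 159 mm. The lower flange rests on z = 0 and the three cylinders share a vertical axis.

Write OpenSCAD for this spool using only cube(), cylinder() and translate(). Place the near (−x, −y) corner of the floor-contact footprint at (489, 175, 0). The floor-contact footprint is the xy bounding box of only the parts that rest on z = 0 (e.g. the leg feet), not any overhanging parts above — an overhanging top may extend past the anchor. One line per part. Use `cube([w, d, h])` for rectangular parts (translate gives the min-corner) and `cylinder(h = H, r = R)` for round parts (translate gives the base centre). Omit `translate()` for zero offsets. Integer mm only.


translate([555, 241, 0]) cylinder(h = 7, r = 66);
translate([555, 241, 7]) cylinder(h = 159, r = 28);
translate([555, 241, 166]) cylinder(h = 7, r = 66);


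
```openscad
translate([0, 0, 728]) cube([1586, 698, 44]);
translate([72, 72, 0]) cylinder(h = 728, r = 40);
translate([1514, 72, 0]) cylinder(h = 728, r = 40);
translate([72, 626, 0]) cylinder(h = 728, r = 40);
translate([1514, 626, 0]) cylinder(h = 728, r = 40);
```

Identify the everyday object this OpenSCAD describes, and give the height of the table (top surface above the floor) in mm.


A table. The table height is 772 mm.

A 1586×698×44 slab sits at z = 728 on four Ø80 mm round legs — a table. The top surface is at 728 + 44 = 772 mm.


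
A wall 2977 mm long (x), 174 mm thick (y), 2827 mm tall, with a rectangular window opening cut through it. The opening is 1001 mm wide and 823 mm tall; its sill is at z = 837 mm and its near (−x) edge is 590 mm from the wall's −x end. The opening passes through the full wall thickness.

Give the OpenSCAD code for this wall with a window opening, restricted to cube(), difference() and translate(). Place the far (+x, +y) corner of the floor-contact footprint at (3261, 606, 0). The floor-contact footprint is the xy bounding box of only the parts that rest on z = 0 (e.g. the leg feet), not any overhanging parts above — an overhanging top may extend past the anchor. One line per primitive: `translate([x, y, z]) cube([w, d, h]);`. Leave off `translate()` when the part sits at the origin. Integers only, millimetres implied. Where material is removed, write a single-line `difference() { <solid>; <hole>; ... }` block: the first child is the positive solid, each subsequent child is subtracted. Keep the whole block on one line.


difference() { translate([284, 432, 0]) cube([2977, 174, 2827]); translate([874, 432, 837]) cube([1001, 174, 823]); }


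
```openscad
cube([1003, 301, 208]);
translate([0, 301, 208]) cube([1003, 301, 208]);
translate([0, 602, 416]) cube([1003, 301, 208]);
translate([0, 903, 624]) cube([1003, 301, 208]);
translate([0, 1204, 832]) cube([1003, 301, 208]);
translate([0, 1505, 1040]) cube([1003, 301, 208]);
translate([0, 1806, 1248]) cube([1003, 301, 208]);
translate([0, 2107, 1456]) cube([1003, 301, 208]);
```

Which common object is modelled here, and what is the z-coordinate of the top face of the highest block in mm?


A staircase. The total rise is 1664 mm.

8 identical blocks, each offset up and back from the previous — a staircase. Each step is 208 mm tall and there are 8 of them, so the total rise is 8 × 208 = 1664 mm.


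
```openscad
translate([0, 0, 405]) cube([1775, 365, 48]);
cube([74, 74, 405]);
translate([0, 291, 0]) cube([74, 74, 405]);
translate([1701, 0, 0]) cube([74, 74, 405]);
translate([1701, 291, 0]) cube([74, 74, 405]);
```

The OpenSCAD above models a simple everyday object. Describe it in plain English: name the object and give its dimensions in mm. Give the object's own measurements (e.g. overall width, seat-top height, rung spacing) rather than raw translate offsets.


A long wooden bench with a 1775 mm (x) × 365 mm (y) seat, 48 mm thick, its top surface 453 mm above the floor. Four 74 mm square legs at the seat corners, flush with the edges, run from z = 0 to the seat underside.


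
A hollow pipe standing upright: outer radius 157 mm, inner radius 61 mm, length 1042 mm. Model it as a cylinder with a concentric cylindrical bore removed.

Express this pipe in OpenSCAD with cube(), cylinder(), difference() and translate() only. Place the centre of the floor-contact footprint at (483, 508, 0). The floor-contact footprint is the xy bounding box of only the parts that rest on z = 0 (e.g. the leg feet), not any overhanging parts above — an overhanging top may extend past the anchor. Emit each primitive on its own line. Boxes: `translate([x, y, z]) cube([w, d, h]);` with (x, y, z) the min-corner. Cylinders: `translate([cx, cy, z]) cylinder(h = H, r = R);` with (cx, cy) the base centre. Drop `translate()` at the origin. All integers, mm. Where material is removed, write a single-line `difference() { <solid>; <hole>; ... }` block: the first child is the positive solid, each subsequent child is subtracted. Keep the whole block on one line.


difference() { translate([483, 508, 0]) cylinder(h = 1042, r = 157); translate([483, 508, 0]) cylinder(h = 1042, r = 61); }


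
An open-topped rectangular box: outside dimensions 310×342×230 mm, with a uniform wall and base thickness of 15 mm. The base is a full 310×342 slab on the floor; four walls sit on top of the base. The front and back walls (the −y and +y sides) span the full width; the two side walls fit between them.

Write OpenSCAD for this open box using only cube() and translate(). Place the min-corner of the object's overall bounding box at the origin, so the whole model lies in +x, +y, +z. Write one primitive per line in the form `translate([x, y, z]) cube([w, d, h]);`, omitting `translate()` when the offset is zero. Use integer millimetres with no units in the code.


cube([310, 342, 15]);
translate([0, 0, 15]) cube([310, 15, 215]);
translate([0, 327, 15]) cube([310, 15, 215]);
translate([0, 15, 15]) cube([15, 312, 215]);
translate([295, 15, 15]) cube([15, 312, 215]);


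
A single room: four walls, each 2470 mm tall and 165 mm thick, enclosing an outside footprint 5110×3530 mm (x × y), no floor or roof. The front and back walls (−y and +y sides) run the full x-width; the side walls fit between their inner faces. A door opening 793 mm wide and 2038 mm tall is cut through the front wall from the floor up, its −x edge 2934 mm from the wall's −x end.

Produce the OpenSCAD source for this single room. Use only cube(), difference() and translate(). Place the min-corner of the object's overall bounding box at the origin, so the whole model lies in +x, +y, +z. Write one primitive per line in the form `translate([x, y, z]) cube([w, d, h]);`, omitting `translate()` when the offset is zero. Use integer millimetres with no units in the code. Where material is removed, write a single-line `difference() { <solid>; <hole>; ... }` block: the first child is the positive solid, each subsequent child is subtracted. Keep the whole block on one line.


difference() { cube([5110, 165, 2470]); translate([2934, 0, 0]) cube([793, 165, 2038]); }
translate([0, 3365, 0]) cube([5110, 165, 2470]);
translate([0, 165, 0]) cube([165, 3200, 2470]);
translate([4945, 165, 0]) cube([165, 3200, 2470]);


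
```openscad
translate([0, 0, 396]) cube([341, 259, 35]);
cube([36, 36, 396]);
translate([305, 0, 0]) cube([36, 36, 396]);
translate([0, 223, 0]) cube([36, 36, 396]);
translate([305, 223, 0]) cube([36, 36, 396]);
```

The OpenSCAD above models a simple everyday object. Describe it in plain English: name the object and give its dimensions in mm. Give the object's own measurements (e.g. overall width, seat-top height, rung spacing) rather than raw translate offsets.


A four-legged stool. The seat is a 341×259×35 mm slab whose top surface is at z = 431 mm; four square legs, each 36×36 mm in cross-section, run from the floor (z = 0) to the underside of the seat, each flush with a corner of the seat.


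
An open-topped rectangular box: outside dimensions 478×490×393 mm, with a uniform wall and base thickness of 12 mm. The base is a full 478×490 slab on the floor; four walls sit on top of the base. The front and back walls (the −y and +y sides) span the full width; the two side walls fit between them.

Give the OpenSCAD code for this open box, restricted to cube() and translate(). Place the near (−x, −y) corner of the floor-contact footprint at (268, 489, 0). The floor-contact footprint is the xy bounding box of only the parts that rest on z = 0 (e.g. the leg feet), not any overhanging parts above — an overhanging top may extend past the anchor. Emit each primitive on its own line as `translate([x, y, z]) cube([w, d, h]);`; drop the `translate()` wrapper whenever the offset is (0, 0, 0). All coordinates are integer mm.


translate([268, 489, 0]) cube([478, 490, 12]);
translate([268, 489, 12]) cube([478, 12, 381]);
translate([268, 967, 12]) cube([478, 12, 381]);
translate([268, 501, 12]) cube([12, 466, 381]);
translate([734, 501, 12]) cube([12, 466, 381]);


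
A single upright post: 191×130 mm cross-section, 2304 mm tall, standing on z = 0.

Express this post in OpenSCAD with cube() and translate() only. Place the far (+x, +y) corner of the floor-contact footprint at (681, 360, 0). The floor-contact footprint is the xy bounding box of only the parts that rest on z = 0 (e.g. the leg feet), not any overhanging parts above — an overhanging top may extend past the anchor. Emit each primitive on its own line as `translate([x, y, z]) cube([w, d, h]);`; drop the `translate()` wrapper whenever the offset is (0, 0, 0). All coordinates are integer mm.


translate([490, 230, 0]) cube([191, 130, 2304]);


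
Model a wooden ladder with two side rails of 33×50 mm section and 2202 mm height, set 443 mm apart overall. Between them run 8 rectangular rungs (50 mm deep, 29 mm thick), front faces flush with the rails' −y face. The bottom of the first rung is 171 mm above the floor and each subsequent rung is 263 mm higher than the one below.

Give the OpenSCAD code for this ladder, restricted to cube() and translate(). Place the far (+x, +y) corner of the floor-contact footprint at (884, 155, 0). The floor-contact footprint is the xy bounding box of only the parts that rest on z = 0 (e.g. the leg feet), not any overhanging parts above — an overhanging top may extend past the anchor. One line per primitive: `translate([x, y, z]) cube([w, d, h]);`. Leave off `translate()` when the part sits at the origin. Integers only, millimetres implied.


translate([441, 105, 0]) cube([33, 50, 2202]);
translate([851, 105, 0]) cube([33, 50, 2202]);
translate([474, 105, 171]) cube([377, 50, 29]);
translate([474, 105, 434]) cube([377, 50, 29]);
translate([474, 105, 697]) cube([377, 50, 29]);
translate([474, 105, 960]) cube([377, 50, 29]);
translate([474, 105, 1223]) cube([377, 50, 29]);
translate([474, 105, 1486]) cube([377, 50, 29]);
translate([474, 105, 1749]) cube([377, 50, 29]);
translate([474, 105, 2012]) cube([377, 50, 29]);


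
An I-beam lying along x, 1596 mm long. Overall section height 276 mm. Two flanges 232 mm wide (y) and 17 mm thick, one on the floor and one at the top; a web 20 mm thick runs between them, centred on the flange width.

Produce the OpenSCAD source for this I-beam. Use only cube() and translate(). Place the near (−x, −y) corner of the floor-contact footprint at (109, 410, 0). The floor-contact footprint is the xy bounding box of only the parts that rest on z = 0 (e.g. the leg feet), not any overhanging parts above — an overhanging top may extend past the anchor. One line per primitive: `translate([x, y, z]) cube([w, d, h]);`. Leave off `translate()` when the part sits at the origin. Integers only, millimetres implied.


translate([109, 410, 0]) cube([1596, 232, 17]);
translate([109, 516, 17]) cube([1596, 20, 242]);
translate([109, 410, 259]) cube([1596, 232, 17]);


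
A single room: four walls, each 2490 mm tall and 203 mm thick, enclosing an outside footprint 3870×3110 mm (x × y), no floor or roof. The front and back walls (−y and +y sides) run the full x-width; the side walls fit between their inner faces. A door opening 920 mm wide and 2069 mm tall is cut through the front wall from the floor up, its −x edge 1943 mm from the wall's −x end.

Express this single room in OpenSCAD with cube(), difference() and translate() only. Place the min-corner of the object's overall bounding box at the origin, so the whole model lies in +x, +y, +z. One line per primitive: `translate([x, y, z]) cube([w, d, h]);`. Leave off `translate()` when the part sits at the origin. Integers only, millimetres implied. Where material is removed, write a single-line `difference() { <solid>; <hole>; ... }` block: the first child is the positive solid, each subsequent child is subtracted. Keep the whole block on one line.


difference() { cube([3870, 203, 2490]); translate([1943, 0, 0]) cube([920, 203, 2069]); }
translate([0, 2907, 0]) cube([3870, 203, 2490]);
translate([0, 203, 0]) cube([203, 2704, 2490]);
translate([3667, 203, 0]) cube([203, 2704, 2490]);


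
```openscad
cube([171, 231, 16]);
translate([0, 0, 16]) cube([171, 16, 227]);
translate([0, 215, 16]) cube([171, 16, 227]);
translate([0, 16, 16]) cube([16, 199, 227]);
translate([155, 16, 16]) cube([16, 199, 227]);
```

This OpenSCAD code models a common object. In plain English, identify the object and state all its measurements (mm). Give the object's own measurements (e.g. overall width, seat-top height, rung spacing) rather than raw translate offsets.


An open-topped rectangular box: outside dimensions 171×231×243 mm, with a uniform wall and base thickness of 16 mm. The base is a full 171×231 slab on the floor; four walls sit on top of the base. The front and back walls (the −y and +y sides) span the full width; the two side walls fit between them.


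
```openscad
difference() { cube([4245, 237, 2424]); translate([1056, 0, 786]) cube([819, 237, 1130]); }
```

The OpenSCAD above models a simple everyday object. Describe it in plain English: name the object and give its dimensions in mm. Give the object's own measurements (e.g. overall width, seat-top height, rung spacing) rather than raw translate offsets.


A wall 4245 mm long (x), 237 mm thick (y), 2424 mm tall, with a rectangular window opening cut through it. The opening is 819 mm wide and 1130 mm tall; its sill is at z = 786 mm and its near (−x) edge is 1056 mm from the wall's −x end. The opening passes through the full wall thickness.


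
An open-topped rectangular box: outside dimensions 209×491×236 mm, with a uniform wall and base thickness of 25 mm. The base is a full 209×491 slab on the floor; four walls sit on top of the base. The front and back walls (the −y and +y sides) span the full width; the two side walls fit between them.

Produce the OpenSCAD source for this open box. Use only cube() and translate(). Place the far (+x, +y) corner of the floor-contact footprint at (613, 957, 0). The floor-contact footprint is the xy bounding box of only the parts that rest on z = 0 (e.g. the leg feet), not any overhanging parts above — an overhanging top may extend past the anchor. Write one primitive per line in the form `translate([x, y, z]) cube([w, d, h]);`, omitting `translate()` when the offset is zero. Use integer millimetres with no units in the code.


translate([404, 466, 0]) cube([209, 491, 25]);
translate([404, 466, 25]) cube([209, 25, 211]);
translate([404, 932, 25]) cube([209, 25, 211]);
translate([404, 491, 25]) cube([25, 441, 211]);
translate([588, 491, 25]) cube([25, 441, 211]);


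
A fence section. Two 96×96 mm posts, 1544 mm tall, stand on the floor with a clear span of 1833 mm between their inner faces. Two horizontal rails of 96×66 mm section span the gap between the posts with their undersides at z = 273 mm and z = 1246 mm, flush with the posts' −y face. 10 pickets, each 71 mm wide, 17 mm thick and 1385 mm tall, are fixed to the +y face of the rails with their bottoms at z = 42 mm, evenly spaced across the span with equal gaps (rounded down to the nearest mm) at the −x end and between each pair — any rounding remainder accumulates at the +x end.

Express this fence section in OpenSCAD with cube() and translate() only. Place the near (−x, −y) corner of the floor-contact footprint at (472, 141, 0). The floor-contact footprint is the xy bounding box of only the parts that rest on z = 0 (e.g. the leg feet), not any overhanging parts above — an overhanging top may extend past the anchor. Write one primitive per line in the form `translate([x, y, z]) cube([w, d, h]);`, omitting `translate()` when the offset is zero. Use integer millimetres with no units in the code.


translate([472, 141, 0]) cube([96, 96, 1544]);
translate([2401, 141, 0]) cube([96, 96, 1544]);
translate([568, 141, 273]) cube([1833, 96, 66]);
translate([568, 141, 1246]) cube([1833, 96, 66]);
translate([670, 237, 42]) cube([71, 17, 1385]);
translate([843, 237, 42]) cube([71, 17, 1385]);
translate([1016, 237, 42]) cube([71, 17, 1385]);
translate([1189, 237, 42]) cube([71, 17, 1385]);
translate([1362, 237, 42]) cube([71, 17, 1385]);
translate([1535, 237, 42]) cube([71, 17, 1385]);
translate([1708, 237, 42]) cube([71, 17, 1385]);
translate([1881, 237, 42]) cube([71, 17, 1385]);
translate([2054, 237, 42]) cube([71, 17, 1385]);
translate([2227, 237, 42]) cube([71, 17, 1385]);


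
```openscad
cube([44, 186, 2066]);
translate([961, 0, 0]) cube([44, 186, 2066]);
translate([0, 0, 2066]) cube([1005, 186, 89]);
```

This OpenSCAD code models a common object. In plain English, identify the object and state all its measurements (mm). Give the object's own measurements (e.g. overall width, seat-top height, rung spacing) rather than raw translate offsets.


A door frame. The clear opening is 917 mm wide and 2066 mm high. Two 44 mm wide jambs, 186 mm deep, stand either side of the opening from the floor to the top of the opening. A 89 mm thick head sits across the top of both jambs, spanning the full outside width of the frame.


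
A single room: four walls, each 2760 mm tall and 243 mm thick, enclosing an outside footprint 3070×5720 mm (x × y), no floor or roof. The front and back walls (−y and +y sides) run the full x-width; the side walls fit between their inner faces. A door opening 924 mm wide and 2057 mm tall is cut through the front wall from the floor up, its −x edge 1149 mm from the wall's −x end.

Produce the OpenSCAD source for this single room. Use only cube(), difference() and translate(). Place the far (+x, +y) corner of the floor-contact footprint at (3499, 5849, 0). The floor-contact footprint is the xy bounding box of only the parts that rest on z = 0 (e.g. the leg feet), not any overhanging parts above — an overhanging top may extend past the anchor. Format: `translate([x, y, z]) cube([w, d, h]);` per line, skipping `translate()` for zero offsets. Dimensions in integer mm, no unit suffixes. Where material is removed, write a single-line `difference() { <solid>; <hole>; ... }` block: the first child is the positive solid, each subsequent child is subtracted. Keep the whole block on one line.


difference() { translate([429, 129, 0]) cube([3070, 243, 2760]); translate([1578, 129, 0]) cube([924, 243, 2057]); }
translate([429, 5606, 0]) cube([3070, 243, 2760]);
translate([429, 372, 0]) cube([243, 5234, 2760]);
translate([3256, 372, 0]) cube([243, 5234, 2760]);


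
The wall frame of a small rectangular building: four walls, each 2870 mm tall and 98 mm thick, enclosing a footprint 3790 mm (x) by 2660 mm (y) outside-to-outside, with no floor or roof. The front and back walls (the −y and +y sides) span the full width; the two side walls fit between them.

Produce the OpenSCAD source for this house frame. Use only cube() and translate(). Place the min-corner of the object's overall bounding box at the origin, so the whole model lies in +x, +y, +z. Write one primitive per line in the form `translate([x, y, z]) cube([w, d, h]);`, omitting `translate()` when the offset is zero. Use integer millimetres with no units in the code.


cube([3790, 98, 2870]);
translate([0, 2562, 0]) cube([3790, 98, 2870]);
translate([0, 98, 0]) cube([98, 2464, 2870]);
translate([3692, 98, 0]) cube([98, 2464, 2870]);


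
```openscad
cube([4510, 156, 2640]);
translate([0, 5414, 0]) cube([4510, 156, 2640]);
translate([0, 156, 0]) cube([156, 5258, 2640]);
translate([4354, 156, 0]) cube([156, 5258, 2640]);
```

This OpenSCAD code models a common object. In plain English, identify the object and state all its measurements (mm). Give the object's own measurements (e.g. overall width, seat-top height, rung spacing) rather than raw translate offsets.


The wall frame of a small rectangular building: four walls, each 2640 mm tall and 156 mm thick, enclosing a footprint 4510 mm (x) by 5570 mm (y) outside-to-outside, with no floor or roof. The front and back walls (the −y and +y sides) span the full width; the two side walls fit between them.


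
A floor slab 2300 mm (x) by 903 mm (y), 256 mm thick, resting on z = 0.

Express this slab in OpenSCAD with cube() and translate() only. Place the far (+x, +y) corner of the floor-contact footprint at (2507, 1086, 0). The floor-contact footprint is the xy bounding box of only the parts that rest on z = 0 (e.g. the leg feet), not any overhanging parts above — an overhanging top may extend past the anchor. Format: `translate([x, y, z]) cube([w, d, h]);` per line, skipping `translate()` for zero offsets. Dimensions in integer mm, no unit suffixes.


translate([207, 183, 0]) cube([2300, 903, 256]);


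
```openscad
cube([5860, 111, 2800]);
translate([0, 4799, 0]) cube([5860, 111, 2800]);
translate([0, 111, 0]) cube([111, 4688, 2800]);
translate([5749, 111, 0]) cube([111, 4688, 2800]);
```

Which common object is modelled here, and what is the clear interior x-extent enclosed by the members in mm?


A house (or room) frame. The interior width is 5638 mm.

Four 2800 mm walls enclosing a rectangle with no floor or roof — a room or house frame. Outside width is 5860 mm and wall thickness is 111 mm, so the interior width is 5860 − 2 × 111 = 5638 mm.


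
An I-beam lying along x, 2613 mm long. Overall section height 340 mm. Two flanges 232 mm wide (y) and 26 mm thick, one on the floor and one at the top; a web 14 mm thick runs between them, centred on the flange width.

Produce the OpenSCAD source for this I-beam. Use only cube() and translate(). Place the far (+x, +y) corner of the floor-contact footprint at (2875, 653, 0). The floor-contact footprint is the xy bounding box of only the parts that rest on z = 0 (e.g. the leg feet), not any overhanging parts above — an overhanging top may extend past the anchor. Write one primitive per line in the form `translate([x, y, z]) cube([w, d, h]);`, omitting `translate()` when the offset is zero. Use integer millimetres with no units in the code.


translate([262, 421, 0]) cube([2613, 232, 26]);
translate([262, 530, 26]) cube([2613, 14, 288]);
translate([262, 421, 314]) cube([2613, 232, 26]);


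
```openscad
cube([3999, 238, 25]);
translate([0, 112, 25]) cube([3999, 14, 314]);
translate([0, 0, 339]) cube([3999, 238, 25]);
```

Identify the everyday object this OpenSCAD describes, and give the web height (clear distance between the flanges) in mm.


An I-beam. The web height is 314 mm.

Two wide flanges with a thin centred web — an I-beam. Overall 364 mm minus two 25 mm flanges gives a web of 364 − 2·25 = 314 mm.


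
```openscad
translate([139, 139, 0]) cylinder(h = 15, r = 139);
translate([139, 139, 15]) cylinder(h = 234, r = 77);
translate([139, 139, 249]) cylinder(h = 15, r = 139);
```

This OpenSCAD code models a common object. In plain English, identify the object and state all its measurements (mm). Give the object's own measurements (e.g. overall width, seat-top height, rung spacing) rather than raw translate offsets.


A spool: two coaxial disc flanges of radius 139 mm and thickness 15 mm, joined by a core cylinder of radius 77 mm and height 234 mm. The lower flange rests on z = 0 and the three cylinders share a vertical axis.


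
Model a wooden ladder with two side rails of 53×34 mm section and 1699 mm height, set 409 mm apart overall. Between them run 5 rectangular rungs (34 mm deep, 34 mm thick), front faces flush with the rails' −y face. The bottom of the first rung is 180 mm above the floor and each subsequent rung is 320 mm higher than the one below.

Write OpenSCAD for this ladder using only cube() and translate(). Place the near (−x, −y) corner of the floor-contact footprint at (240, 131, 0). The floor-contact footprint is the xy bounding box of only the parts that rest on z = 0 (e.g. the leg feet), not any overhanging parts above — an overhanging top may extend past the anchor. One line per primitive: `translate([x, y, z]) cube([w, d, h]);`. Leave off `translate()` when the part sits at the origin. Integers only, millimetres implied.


// rung span = 409 - 2*53 = 303
// rung[k] z = 180 + k*320
translate([240, 131, 0]) cube([53, 34, 1699]);
translate([596, 131, 0]) cube([53, 34, 1699]);
translate([293, 131, 180]) cube([303, 34, 34]);
translate([293, 131, 500]) cube([303, 34, 34]);
translate([293, 131, 820]) cube([303, 34, 34]);
translate([293, 131, 1140]) cube([303, 34, 34]);
translate([293, 131, 1460]) cube([303, 34, 34]);


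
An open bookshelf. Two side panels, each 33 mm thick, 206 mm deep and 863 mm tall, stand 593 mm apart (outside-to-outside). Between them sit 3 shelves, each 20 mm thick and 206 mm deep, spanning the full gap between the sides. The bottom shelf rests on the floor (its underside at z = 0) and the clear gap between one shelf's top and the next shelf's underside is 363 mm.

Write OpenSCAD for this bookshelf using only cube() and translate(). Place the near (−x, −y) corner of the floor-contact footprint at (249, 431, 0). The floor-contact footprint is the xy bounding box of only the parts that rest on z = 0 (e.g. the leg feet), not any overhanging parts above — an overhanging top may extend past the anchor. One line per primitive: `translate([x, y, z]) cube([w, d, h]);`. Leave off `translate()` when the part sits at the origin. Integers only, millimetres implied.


translate([249, 431, 0]) cube([33, 206, 863]);
translate([809, 431, 0]) cube([33, 206, 863]);
translate([282, 431, 0]) cube([527, 206, 20]);
translate([282, 431, 383]) cube([527, 206, 20]);
translate([282, 431, 766]) cube([527, 206, 20]);


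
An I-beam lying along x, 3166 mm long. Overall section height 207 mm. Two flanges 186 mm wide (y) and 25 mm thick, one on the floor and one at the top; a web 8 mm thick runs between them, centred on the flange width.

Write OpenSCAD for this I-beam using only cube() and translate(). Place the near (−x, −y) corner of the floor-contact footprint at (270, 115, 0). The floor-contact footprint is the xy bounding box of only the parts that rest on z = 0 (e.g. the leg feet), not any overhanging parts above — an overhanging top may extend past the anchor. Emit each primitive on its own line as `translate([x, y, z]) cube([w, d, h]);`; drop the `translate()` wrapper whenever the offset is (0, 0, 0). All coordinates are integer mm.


translate([270, 115, 0]) cube([3166, 186, 25]);
translate([270, 204, 25]) cube([3166, 8, 157]);
translate([270, 115, 182]) cube([3166, 186, 25]);


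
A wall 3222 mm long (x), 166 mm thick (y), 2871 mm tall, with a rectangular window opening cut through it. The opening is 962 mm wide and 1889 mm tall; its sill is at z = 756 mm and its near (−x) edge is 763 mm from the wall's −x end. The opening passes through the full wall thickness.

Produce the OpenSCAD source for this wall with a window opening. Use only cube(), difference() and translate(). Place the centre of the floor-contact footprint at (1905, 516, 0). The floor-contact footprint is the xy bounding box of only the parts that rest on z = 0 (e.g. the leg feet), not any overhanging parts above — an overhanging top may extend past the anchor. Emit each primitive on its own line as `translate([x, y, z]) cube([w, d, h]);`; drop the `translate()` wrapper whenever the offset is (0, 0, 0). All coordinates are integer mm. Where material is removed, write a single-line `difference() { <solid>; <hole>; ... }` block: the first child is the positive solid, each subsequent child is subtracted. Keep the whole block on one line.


difference() { translate([294, 433, 0]) cube([3222, 166, 2871]); translate([1057, 433, 756]) cube([962, 166, 1889]); }


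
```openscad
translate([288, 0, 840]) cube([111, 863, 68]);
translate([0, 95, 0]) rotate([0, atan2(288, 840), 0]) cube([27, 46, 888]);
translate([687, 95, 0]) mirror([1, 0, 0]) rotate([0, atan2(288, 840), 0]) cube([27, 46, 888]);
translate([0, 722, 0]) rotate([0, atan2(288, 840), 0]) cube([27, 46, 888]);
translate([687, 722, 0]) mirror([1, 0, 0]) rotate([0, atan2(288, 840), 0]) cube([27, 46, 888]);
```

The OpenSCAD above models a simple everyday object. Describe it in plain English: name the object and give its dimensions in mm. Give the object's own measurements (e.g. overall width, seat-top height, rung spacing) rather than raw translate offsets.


A sawhorse. A 111×863×68 mm beam (x, y, z) sits on two A-frame leg pairs. Each pair is two raked legs of 27×46 mm section (46 mm along y) splaying symmetrically in x. Each leg rises 840 mm vertically over 288 mm of horizontal reach and is 888 mm long along its own axis. Every leg's outer bottom edge rests on the floor and its outer top edge meets a bottom edge of the beam — the left legs (tilting toward +x) meet the beam's −x bottom edge, the right legs (their mirror images, tilting toward −x) meet its +x bottom edge — so the leg tops tuck under the beam, the beam's underside is 840 mm above the floor, and the feet are 687 mm apart outside-to-outside with the beam centred between them. The two leg pairs are set in 95 mm from either end of the beam.


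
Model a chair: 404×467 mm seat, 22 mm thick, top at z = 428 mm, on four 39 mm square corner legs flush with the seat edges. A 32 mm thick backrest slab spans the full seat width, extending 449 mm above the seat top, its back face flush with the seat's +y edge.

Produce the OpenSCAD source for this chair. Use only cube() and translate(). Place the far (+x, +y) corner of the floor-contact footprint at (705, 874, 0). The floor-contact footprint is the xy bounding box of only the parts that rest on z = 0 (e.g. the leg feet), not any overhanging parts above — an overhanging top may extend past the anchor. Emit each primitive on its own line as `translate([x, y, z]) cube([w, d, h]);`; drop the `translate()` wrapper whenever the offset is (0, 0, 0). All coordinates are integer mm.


// leg_h = 428 - 22 = 406
translate([301, 407, 406]) cube([404, 467, 22]);
translate([301, 407, 0]) cube([39, 39, 406]);
translate([666, 407, 0]) cube([39, 39, 406]);
translate([301, 835, 0]) cube([39, 39, 406]);
translate([666, 835, 0]) cube([39, 39, 406]);
translate([301, 842, 428]) cube([404, 32, 449]);


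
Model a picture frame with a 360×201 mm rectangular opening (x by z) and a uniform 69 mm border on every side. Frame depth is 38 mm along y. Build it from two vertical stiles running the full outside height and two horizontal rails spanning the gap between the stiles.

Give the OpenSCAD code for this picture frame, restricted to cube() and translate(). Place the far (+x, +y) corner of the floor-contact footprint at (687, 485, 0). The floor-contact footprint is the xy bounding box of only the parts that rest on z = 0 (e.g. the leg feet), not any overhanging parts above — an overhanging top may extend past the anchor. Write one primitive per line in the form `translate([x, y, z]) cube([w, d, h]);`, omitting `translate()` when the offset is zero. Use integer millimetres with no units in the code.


translate([189, 447, 0]) cube([69, 38, 339]);
translate([618, 447, 0]) cube([69, 38, 339]);
translate([258, 447, 0]) cube([360, 38, 69]);
translate([258, 447, 270]) cube([360, 38, 69]);


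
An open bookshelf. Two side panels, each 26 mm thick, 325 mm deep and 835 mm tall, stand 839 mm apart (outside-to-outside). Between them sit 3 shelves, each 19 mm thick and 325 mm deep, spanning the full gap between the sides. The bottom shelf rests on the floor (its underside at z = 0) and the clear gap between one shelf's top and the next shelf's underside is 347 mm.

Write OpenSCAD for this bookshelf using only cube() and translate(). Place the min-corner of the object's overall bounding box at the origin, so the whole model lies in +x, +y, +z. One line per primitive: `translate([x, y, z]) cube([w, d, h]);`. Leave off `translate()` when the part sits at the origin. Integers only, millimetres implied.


cube([26, 325, 835]);
translate([813, 0, 0]) cube([26, 325, 835]);
translate([26, 0, 0]) cube([787, 325, 19]);
translate([26, 0, 366]) cube([787, 325, 19]);
translate([26, 0, 732]) cube([787, 325, 19]);


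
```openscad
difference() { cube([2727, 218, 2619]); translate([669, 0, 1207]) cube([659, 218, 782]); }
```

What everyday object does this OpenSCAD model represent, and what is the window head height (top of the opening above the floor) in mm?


A wall with a window opening. The window head height is 1989 mm.

A wall with a rectangular opening subtracted — a window. Sill at z = 1207, opening 782 mm tall, so the head is at 1207 + 782 = 1989 mm.


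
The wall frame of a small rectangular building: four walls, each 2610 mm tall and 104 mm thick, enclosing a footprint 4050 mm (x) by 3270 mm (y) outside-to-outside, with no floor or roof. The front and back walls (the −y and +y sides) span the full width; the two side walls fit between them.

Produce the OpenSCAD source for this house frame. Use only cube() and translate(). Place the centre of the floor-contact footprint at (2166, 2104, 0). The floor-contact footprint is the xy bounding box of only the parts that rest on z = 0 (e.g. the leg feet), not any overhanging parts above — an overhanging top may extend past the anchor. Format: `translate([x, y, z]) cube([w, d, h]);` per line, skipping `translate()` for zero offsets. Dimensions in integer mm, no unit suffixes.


translate([141, 469, 0]) cube([4050, 104, 2610]);
translate([141, 3635, 0]) cube([4050, 104, 2610]);
translate([141, 573, 0]) cube([104, 3062, 2610]);
translate([4087, 573, 0]) cube([104, 3062, 2610]);


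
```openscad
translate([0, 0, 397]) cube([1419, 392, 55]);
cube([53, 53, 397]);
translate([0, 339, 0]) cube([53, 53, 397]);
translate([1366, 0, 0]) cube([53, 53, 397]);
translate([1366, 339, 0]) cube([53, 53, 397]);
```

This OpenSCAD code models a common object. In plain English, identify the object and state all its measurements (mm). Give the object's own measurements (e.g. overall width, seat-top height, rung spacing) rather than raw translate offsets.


A bench: a 1419×392 mm seat slab, 55 mm thick, top at z = 452 mm, on four 53×53 mm square legs flush with the seat corners and standing on z = 0.


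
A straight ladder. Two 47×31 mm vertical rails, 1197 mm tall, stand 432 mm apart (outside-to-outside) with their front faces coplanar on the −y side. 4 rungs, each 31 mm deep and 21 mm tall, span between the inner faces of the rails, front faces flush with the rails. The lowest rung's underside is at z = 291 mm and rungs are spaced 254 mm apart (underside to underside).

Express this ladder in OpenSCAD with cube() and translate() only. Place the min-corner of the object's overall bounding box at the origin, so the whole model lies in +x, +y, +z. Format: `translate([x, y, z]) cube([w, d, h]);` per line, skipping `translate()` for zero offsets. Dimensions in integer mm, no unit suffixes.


// rung span = 432 - 2*47 = 338
// rung[k] z = 291 + k*254
cube([47, 31, 1197]);
translate([385, 0, 0]) cube([47, 31, 1197]);
translate([47, 0, 291]) cube([338, 31, 21]);
translate([47, 0, 545]) cube([338, 31, 21]);
translate([47, 0, 799]) cube([338, 31, 21]);
translate([47, 0, 1053]) cube([338, 31, 21]);
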